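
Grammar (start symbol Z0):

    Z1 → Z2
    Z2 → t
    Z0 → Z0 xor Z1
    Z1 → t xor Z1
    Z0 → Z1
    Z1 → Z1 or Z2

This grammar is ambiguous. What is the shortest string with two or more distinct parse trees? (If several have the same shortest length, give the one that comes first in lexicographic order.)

t xor t

length 1: no string has ≥2 trees
length 3: t xor t has 2 parse trees

Two derivations of t xor t:
  Z0 ⇒ Z0 xor Z1 ⇒ Z1 xor Z1 ⇒ Z2 xor Z1 ⇒ t xor Z1 ⇒ t xor Z2 ⇒ t xor t
  Z0 ⇒ Z1 ⇒ t xor Z1 ⇒ t xor Z2 ⇒ t xor t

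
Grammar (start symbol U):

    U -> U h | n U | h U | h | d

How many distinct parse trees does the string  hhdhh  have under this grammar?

Parse trees for hhdhh:
  [U [U [U h [U h [U d]]] h] h]
  [U [U h [U [U h [U d]] h]] h]
  [U [U h [U h [U [U d] h]]] h]
  [U h [U [U [U h [U d]] h] h]]
  [U h [U [U h [U [U d] h]] h]]
  [U h [U h [U [U [U d] h] h]]]

6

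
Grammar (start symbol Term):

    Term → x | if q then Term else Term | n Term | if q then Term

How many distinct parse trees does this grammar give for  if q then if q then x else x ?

Parse trees for if q then if q then x else x:
  [Term if q then [Term if q then [Term x]] else [Term x]]
  [Term if q then [Term if q then [Term x] else [Term x]]]

2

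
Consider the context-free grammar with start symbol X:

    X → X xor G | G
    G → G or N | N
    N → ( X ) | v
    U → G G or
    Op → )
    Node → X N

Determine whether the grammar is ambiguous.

Unambiguous

(U, Op, Node are unreachable from X, so their rules don't affect L(X).) The grammar is stratified — X handles 'xor' (left-recursive), G handles 'or', N atoms. Each operator has a fixed associativity and precedence level, so every string has one parse.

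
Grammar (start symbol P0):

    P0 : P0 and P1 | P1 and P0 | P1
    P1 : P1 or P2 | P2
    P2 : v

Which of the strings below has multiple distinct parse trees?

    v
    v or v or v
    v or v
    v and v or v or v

v and v or v or v

v: 1 tree
v or v or v: 1 tree
v or v: 1 tree
v and v or v or v: 2 trees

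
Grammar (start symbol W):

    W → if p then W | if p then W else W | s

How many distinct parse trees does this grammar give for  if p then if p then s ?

1

Parse trees for if p then if p then s:
  [W if p then [W if p then [W s]]]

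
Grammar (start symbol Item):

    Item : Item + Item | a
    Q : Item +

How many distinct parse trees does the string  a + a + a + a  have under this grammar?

Parse trees for a + a + a + a:
  [Item [Item a] + [Item [Item a] + [Item [Item a] + [Item a]]]]
  [Item [Item a] + [Item [Item [Item a] + [Item a]] + [Item a]]]
  [Item [Item [Item a] + [Item a]] + [Item [Item a] + [Item a]]]
  [Item [Item [Item a] + [Item [Item a] + [Item a]]] + [Item a]]
  [Item [Item [Item [Item a] + [Item a]] + [Item a]] + [Item a]]

5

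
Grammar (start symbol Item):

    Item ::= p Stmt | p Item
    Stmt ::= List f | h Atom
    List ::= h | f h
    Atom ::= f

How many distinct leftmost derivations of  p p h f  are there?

Parse trees for p p h f:
  [Item p [Item p [Stmt [List h] f]]]
  [Item p [Item p [Stmt h [Atom f]]]]

2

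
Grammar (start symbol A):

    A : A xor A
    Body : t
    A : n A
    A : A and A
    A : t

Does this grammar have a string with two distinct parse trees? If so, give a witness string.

Witness: n t and t

Derivation 1: A ⇒ n A ⇒ n A and A ⇒ n t and A ⇒ n t and t
Derivation 2: A ⇒ A and A ⇒ n A and A ⇒ n t and A ⇒ n t and t

Two distinct leftmost derivations for the same string.

Ambiguous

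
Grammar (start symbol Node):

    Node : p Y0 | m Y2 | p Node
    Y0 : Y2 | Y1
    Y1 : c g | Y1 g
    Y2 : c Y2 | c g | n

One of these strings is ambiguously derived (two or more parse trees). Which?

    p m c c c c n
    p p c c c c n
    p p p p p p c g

p m c c c c n: 1 tree
p p c c c c n: 1 tree
p p p p p p c g: 2 trees

p p p p p p c g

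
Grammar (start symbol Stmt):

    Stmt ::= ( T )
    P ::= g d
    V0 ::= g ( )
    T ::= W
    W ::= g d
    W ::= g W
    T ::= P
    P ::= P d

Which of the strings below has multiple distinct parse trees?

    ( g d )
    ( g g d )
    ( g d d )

( g d )

( g d ): 2 trees
( g g d ): 1 tree
( g d d ): 1 tree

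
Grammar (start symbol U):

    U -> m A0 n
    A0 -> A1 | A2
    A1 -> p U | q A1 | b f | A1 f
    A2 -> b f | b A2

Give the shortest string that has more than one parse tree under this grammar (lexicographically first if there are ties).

length 4: m b f n has 2 parse trees

Two derivations of m b f n:
  U ⇒ m A0 n ⇒ m A1 n ⇒ m b f n
  U ⇒ m A0 n ⇒ m A2 n ⇒ m b f n

m b f n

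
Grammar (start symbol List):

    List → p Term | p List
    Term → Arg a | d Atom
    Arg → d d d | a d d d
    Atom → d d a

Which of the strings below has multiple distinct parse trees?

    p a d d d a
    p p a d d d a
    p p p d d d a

p a d d d a: 1 tree
p p a d d d a: 1 tree
p p p d d d a: 2 trees

p p p d d d a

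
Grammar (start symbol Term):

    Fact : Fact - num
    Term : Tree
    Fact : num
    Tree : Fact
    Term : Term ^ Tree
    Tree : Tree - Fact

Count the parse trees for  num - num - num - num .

Parse trees for num - num - num - num:
  [Term [Tree [Fact [Fact [Fact [Fact num] - num] - num] - num]]]
  [Term [Tree [Tree [Fact num]] - [Fact [Fact [Fact num] - num] - num]]]
  [Term [Tree [Tree [Fact [Fact num] - num]] - [Fact [Fact num] - num]]]
  [Term [Tree [Tree [Tree [Fact num]] - [Fact num]] - [Fact [Fact num] - num]]]
  [Term [Tree [Tree [Fact [Fact [Fact num] - num] - num]] - [Fact num]]]
  [Term [Tree [Tree [Tree [Fact num]] - [Fact [Fact num] - num]] - [Fact num]]]
  [Term [Tree [Tree [Tree [Fact [Fact num] - num]] - [Fact num]] - [Fact num]]]
  [Term [Tree [Tree [Tree [Tree [Fact num]] - [Fact num]] - [Fact num]] - [Fact num]]]

8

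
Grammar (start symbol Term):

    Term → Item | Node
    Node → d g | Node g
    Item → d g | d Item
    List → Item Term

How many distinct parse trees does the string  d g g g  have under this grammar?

1

Parse trees for d g g g:
  [Term [Node [Node [Node d g] g] g]]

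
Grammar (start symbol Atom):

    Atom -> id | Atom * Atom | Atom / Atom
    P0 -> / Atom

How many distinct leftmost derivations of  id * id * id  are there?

2

Parse trees for id * id * id:
  [Atom [Atom id] * [Atom [Atom id] * [Atom id]]]
  [Atom [Atom [Atom id] * [Atom id]] * [Atom id]]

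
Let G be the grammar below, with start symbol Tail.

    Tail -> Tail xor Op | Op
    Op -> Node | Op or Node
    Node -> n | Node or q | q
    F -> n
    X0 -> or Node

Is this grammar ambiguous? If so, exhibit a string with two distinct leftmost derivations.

Ambiguous

Witness: n or q

Derivation 1: Tail ⇒ Op ⇒ Node ⇒ Node or q ⇒ n or q
Derivation 2: Tail ⇒ Op ⇒ Op or Node ⇒ Node or Node ⇒ n or Node ⇒ n or q

Two distinct leftmost derivations for the same string.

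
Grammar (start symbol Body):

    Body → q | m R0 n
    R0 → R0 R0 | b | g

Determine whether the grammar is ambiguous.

Witness: m b b b n

Derivation 1: Body ⇒ m R0 n ⇒ m R0 R0 n ⇒ m R0 R0 R0 n ⇒ m b R0 R0 n ⇒ m b b R0 n ⇒ m b b b n
Derivation 2: Body ⇒ m R0 n ⇒ m R0 R0 n ⇒ m b R0 n ⇒ m b R0 R0 n ⇒ m b b R0 n ⇒ m b b b n

Two distinct leftmost derivations for the same string.

Ambiguous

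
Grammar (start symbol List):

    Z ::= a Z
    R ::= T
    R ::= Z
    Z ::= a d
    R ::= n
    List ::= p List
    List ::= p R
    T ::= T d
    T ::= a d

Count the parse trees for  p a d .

Parse trees for p a d:
  [List p [R [T a d]]]
  [List p [R [Z a d]]]

2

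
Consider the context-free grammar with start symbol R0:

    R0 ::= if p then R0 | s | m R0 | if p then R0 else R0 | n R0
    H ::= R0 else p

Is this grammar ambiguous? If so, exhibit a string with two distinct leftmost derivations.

Ambiguous

Witness: if p then if p then s else s

Derivation 1: R0 ⇒ if p then R0 ⇒ if p then if p then R0 else R0 ⇒ if p then if p then s else R0 ⇒ if p then if p then s else s
Derivation 2: R0 ⇒ if p then R0 else R0 ⇒ if p then if p then R0 else R0 ⇒ if p then if p then s else R0 ⇒ if p then if p then s else s

Two distinct leftmost derivations for the same string.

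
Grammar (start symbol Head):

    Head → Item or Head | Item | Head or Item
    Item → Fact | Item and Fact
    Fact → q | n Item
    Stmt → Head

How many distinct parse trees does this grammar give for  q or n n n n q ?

2

Parse trees for q or n n n n q:
  [Head [Item [Fact q]] or [Head [Item [Fact n [Item [Fact n [Item [Fact n [Item [Fact n [Item [Fact q]]]]]]]]]]]]
  [Head [Head [Item [Fact q]]] or [Item [Fact n [Item [Fact n [Item [Fact n [Item [Fact n [Item [Fact q]]]]]]]]]]]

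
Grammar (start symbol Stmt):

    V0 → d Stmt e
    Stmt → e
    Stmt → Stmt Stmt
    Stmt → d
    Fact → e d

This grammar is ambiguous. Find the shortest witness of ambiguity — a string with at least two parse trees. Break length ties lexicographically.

length 1: no string has ≥2 trees
length 2: no string has ≥2 trees
length 3: d d d has 2 parse trees

Two derivations of d d d:
  Stmt ⇒ Stmt Stmt ⇒ Stmt Stmt Stmt ⇒ d Stmt Stmt ⇒ d d Stmt ⇒ d d d
  Stmt ⇒ Stmt Stmt ⇒ d Stmt ⇒ d Stmt Stmt ⇒ d d Stmt ⇒ d d d

d d d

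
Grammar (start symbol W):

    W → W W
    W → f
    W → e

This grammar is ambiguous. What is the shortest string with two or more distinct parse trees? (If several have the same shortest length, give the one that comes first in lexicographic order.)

e e e

length 1: no string has ≥2 trees
length 2: no string has ≥2 trees
length 3: e e e has 2 parse trees

Two derivations of e e e:
  W ⇒ W W ⇒ W W W ⇒ e W W ⇒ e e W ⇒ e e e
  W ⇒ W W ⇒ e W ⇒ e W W ⇒ e e W ⇒ e e e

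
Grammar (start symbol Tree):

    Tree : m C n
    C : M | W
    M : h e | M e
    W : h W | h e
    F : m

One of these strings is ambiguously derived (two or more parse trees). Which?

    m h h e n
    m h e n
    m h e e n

m h e n

m h h e n: 1 tree
m h e n: 2 trees
m h e e n: 1 tree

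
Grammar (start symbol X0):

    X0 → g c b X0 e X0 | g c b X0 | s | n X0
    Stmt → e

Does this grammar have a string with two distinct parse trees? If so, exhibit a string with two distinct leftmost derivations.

Witness: g c b g c b s e s

Derivation 1: X0 ⇒ g c b X0 e X0 ⇒ g c b g c b X0 e X0 ⇒ g c b g c b s e X0 ⇒ g c b g c b s e s
Derivation 2: X0 ⇒ g c b X0 ⇒ g c b g c b X0 e X0 ⇒ g c b g c b s e X0 ⇒ g c b g c b s e s

Two distinct leftmost derivations for the same string.

Ambiguous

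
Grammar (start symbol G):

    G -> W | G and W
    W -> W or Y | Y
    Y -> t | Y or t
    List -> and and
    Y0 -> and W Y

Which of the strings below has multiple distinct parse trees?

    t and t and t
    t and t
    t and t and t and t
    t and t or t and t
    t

t and t and t: 1 tree
t and t: 1 tree
t and t and t and t: 1 tree
t and t or t and t: 2 trees
t: 1 tree

t and t or t and t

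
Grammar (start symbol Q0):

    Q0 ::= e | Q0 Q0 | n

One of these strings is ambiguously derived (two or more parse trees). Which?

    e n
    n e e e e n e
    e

n e e e e n e

e n: 1 tree
n e e e e n e: 132 trees
e: 1 tree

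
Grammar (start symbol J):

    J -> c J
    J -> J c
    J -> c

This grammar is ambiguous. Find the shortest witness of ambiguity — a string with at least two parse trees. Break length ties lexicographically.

length 1: no string has ≥2 trees
length 2: c c has 2 parse trees

Two derivations of c c:
  J ⇒ c J ⇒ c c
  J ⇒ J c ⇒ c c

c c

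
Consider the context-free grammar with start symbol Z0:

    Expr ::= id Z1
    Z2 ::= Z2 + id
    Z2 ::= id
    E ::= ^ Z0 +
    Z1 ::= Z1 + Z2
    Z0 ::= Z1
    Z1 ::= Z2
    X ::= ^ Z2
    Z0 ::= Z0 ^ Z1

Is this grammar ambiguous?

Ambiguous

Witness: id + id

Derivation 1: Z0 ⇒ Z1 ⇒ Z1 + Z2 ⇒ Z2 + Z2 ⇒ id + Z2 ⇒ id + id
Derivation 2: Z0 ⇒ Z1 ⇒ Z2 ⇒ Z2 + id ⇒ id + id

Two distinct leftmost derivations for the same string.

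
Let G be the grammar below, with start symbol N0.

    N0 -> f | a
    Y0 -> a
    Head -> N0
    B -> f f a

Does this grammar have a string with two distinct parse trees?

Unambiguous

(Y0, Head, B are unreachable from N0, so their rules don't affect L(N0).) Each reachable nonterminal has at most one production per leading terminal, and all productions are right-linear; the derivation is determined token-by-token.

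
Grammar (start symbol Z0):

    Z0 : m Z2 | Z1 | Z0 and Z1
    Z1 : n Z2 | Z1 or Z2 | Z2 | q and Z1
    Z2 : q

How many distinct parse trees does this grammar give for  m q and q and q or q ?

3

Parse trees for m q and q and q or q:
  [Z0 [Z0 m [Z2 q]] and [Z1 [Z1 q and [Z1 [Z2 q]]] or [Z2 q]]]
  [Z0 [Z0 m [Z2 q]] and [Z1 q and [Z1 [Z1 [Z2 q]] or [Z2 q]]]]
  [Z0 [Z0 [Z0 m [Z2 q]] and [Z1 [Z2 q]]] and [Z1 [Z1 [Z2 q]] or [Z2 q]]]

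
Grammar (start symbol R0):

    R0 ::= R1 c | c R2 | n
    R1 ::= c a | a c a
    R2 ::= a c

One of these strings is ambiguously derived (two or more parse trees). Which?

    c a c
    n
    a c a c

c a c: 2 trees
n: 1 tree
a c a c: 1 tree

c a c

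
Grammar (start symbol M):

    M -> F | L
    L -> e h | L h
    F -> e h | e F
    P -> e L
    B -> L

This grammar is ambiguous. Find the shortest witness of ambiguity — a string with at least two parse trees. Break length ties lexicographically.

e h

length 2: e h has 2 parse trees

Two derivations of e h:
  M ⇒ F ⇒ e h
  M ⇒ L ⇒ e h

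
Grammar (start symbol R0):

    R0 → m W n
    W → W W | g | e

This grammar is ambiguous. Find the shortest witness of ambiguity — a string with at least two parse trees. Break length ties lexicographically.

length 3: no string has ≥2 trees
length 4: no string has ≥2 trees
length 5: m e e e n has 2 parse trees

Two derivations of m e e e n:
  R0 ⇒ m W n ⇒ m W W n ⇒ m W W W n ⇒ m e W W n ⇒ m e e W n ⇒ m e e e n
  R0 ⇒ m W n ⇒ m W W n ⇒ m e W n ⇒ m e W W n ⇒ m e e W n ⇒ m e e e n

m e e e n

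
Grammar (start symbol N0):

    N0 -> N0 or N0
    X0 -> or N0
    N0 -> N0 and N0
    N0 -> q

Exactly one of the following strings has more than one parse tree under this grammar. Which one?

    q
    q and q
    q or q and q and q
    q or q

q: 1 tree
q and q: 1 tree
q or q and q and q: 5 trees
q or q: 1 tree

q or q and q and q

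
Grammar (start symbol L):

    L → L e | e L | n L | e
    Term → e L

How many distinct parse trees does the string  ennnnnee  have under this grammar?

8

Parse trees for ennnnnee:
  [L [L e [L n [L n [L n [L n [L n [L e]]]]]]] e]
  [L e [L [L n [L n [L n [L n [L n [L e]]]]]] e]]
  [L e [L n [L [L n [L n [L n [L n [L e]]]]] e]]]
  [L e [L n [L n [L [L n [L n [L n [L e]]]] e]]]]
  [L e [L n [L n [L n [L [L n [L n [L e]]] e]]]]]
  [L e [L n [L n [L n [L n [L [L n [L e]] e]]]]]]
  [L e [L n [L n [L n [L n [L n [L [L e] e]]]]]]]
  [L e [L n [L n [L n [L n [L n [L e [L e]]]]]]]]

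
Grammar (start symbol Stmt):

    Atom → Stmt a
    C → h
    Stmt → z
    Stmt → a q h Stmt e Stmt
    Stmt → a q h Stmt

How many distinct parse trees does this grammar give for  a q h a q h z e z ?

2

Parse trees for a q h a q h z e z:
  [Stmt a q h [Stmt a q h [Stmt z]] e [Stmt z]]
  [Stmt a q h [Stmt a q h [Stmt z] e [Stmt z]]]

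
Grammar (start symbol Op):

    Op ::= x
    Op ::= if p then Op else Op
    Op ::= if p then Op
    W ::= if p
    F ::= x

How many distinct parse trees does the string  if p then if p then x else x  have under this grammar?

2

Parse trees for if p then if p then x else x:
  [Op if p then [Op if p then [Op x]] else [Op x]]
  [Op if p then [Op if p then [Op x] else [Op x]]]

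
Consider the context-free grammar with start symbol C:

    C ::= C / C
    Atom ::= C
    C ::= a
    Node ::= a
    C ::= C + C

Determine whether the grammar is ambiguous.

Ambiguous

Witness: a + a + a

Derivation 1: C ⇒ C + C ⇒ a + C ⇒ a + C + C ⇒ a + a + C ⇒ a + a + a
Derivation 2: C ⇒ C + C ⇒ C + C + C ⇒ a + C + C ⇒ a + a + C ⇒ a + a + a

Two distinct leftmost derivations for the same string.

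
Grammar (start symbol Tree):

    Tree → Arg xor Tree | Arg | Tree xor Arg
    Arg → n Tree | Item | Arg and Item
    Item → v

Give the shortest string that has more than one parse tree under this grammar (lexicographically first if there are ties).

v xor v

length 1: no string has ≥2 trees
length 2: no string has ≥2 trees
length 3: v xor v has 2 parse trees

Two derivations of v xor v:
  Tree ⇒ Arg xor Tree ⇒ Item xor Tree ⇒ v xor Tree ⇒ v xor Arg ⇒ v xor Item ⇒ v xor v
  Tree ⇒ Tree xor Arg ⇒ Arg xor Arg ⇒ Item xor Arg ⇒ v xor Arg ⇒ v xor Item ⇒ v xor v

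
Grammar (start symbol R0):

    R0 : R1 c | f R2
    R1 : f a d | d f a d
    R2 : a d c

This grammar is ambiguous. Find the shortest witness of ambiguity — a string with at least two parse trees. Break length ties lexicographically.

length 4: f a d c has 2 parse trees

Two derivations of f a d c:
  R0 ⇒ R1 c ⇒ f a d c
  R0 ⇒ f R2 ⇒ f a d c

f a d c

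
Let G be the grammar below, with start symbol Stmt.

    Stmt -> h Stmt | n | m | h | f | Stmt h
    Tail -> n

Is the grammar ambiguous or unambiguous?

Ambiguous

Witness: h h

Derivation 1: Stmt ⇒ h Stmt ⇒ h h
Derivation 2: Stmt ⇒ Stmt h ⇒ h h

Two distinct leftmost derivations for the same string.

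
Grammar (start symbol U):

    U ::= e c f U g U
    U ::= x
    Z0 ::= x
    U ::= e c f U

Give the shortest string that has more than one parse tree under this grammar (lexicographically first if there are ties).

e c f e c f x g x

length 1: no string has ≥2 trees
length 4: no string has ≥2 trees
length 6: no string has ≥2 trees
length 7: no string has ≥2 trees
length 9: e c f e c f x g x has 2 parse trees

Two derivations of e c f e c f x g x:
  U ⇒ e c f U g U ⇒ e c f e c f U g U ⇒ e c f e c f x g U ⇒ e c f e c f x g x
  U ⇒ e c f U ⇒ e c f e c f U g U ⇒ e c f e c f x g U ⇒ e c f e c f x g x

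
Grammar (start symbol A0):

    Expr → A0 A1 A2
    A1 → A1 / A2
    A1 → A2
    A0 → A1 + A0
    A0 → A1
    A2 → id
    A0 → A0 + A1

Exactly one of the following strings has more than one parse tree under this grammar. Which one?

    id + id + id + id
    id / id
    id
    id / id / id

id + id + id + id: 8 trees
id / id: 1 tree
id: 1 tree
id / id / id: 1 tree

id + id + id + id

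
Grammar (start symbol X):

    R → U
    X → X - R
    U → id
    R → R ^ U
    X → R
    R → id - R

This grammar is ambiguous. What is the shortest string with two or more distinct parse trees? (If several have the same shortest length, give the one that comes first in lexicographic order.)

length 1: no string has ≥2 trees
length 3: id - id has 2 parse trees

Two derivations of id - id:
  X ⇒ X - R ⇒ R - R ⇒ U - R ⇒ id - R ⇒ id - U ⇒ id - id
  X ⇒ R ⇒ id - R ⇒ id - U ⇒ id - id

id - id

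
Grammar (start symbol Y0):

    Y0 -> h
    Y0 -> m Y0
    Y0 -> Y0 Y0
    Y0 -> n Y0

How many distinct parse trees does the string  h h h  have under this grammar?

2

Parse trees for h h h:
  [Y0 [Y0 h] [Y0 [Y0 h] [Y0 h]]]
  [Y0 [Y0 [Y0 h] [Y0 h]] [Y0 h]]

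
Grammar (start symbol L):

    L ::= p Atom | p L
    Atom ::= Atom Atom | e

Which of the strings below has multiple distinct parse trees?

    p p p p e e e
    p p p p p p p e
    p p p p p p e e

p p p p e e e: 2 trees
p p p p p p p e: 1 tree
p p p p p p e e: 1 tree

p p p p e e e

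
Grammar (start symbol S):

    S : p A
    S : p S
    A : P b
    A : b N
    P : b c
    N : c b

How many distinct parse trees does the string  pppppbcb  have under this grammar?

Parse trees for pppppbcb:
  [S p [S p [S p [S p [S p [A [P b c] b]]]]]]
  [S p [S p [S p [S p [S p [A b [N c b]]]]]]]

2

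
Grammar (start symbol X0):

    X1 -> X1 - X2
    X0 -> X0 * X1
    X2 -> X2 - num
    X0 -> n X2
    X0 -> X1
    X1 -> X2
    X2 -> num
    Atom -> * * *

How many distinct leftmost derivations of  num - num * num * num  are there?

2

Parse trees for num - num * num * num:
  [X0 [X0 [X0 [X1 [X1 [X2 num]] - [X2 num]]] * [X1 [X2 num]]] * [X1 [X2 num]]]
  [X0 [X0 [X0 [X1 [X2 [X2 num] - num]]] * [X1 [X2 num]]] * [X1 [X2 num]]]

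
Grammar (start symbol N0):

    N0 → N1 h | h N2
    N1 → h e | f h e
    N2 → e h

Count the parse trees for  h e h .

2

Parse trees for h e h:
  [N0 [N1 h e] h]
  [N0 h [N2 e h]]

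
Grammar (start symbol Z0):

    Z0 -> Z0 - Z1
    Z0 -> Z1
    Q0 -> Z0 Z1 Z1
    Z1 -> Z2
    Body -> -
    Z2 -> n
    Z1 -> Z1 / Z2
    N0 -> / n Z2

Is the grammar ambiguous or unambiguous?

Only Z0, Z1, Z2 are reachable from Z0; ignoring the rest: Z0 → Z0 - Z1 | Z1  ;  Z1 → Z1 / Z2 | Z2  — a left-associative chain with Z2 at the bottom. Each string factors uniquely by precedence.

Unambiguous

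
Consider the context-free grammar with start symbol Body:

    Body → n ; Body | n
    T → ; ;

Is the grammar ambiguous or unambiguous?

(T is unreachable from Body, so its rules don't affect L(Body).) Right-recursive list with a separator: after each atom, whether the separator follows determines the rule. One parse per string.

Unambiguous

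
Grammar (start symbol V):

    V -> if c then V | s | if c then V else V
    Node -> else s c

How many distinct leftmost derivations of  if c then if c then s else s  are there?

Parse trees for if c then if c then s else s:
  [V if c then [V if c then [V s] else [V s]]]
  [V if c then [V if c then [V s]] else [V s]]

2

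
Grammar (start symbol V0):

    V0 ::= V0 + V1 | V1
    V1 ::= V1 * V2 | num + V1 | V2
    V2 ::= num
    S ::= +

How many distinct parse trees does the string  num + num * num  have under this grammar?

Parse trees for num + num * num:
  [V0 [V0 [V1 [V2 num]]] + [V1 [V1 [V2 num]] * [V2 num]]]
  [V0 [V1 [V1 num + [V1 [V2 num]]] * [V2 num]]]
  [V0 [V1 num + [V1 [V1 [V2 num]] * [V2 num]]]]

3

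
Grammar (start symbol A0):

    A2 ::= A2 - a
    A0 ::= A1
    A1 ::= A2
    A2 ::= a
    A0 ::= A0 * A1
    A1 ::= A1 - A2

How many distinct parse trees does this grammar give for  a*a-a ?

Parse trees for a*a-a:
  [A0 [A0 [A1 [A2 a]]] * [A1 [A2 [A2 a] - a]]]
  [A0 [A0 [A1 [A2 a]]] * [A1 [A1 [A2 a]] - [A2 a]]]

2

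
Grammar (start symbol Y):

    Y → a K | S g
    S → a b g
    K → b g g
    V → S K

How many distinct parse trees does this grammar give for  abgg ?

2

Parse trees for abgg:
  [Y a [K b g g]]
  [Y [S a b g] g]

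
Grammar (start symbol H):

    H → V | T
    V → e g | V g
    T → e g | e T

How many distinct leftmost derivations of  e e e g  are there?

Parse trees for e e e g:
  [H [T e [T e [T e g]]]]

1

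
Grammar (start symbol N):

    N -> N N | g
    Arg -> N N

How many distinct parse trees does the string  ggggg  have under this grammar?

Parse trees for ggggg (showing first 6 of 14):
  [N [N g] [N [N g] [N [N g] [N [N g] [N g]]]]]
  [N [N g] [N [N g] [N [N [N g] [N g]] [N g]]]]
  [N [N g] [N [N [N g] [N g]] [N [N g] [N g]]]]
  [N [N g] [N [N [N g] [N [N g] [N g]]] [N g]]]
  [N [N g] [N [N [N [N g] [N g]] [N g]] [N g]]]
  [N [N [N g] [N g]] [N [N g] [N [N g] [N g]]]]

14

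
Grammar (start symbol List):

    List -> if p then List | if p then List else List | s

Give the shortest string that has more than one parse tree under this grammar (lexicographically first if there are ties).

if p then if p then s else s

length 1: no string has ≥2 trees
length 4: no string has ≥2 trees
length 6: no string has ≥2 trees
length 7: no string has ≥2 trees
length 9: if p then if p then s else s has 2 parse trees

Two derivations of if p then if p then s else s:
  List ⇒ if p then List ⇒ if p then if p then List else List ⇒ if p then if p then s else List ⇒ if p then if p then s else s
  List ⇒ if p then List else List ⇒ if p then if p then List else List ⇒ if p then if p then s else List ⇒ if p then if p then s else s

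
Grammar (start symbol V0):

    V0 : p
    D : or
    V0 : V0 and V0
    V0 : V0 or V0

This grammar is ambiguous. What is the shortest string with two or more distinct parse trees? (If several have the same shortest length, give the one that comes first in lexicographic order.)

p and p and p

length 1: no string has ≥2 trees
length 3: no string has ≥2 trees
length 5: p and p and p has 2 parse trees

Two derivations of p and p and p:
  V0 ⇒ V0 and V0 ⇒ p and V0 ⇒ p and V0 and V0 ⇒ p and p and V0 ⇒ p and p and p
  V0 ⇒ V0 and V0 ⇒ V0 and V0 and V0 ⇒ p and V0 and V0 ⇒ p and p and V0 ⇒ p and p and p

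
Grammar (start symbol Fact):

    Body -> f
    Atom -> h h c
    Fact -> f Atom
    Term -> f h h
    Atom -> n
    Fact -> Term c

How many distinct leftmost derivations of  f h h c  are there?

Parse trees for f h h c:
  [Fact f [Atom h h c]]
  [Fact [Term f h h] c]

2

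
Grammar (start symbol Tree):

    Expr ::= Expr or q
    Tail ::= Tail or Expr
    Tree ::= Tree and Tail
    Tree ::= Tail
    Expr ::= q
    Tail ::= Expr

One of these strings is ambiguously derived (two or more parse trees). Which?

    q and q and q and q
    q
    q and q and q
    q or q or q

q and q and q and q: 1 tree
q: 1 tree
q and q and q: 1 tree
q or q or q: 4 trees

q or q or q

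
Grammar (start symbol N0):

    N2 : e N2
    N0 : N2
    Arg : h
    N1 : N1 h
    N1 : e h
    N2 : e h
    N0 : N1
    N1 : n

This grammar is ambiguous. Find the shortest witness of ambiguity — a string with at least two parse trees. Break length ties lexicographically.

e h

length 1: no string has ≥2 trees
length 2: e h has 2 parse trees

Two derivations of e h:
  N0 ⇒ N2 ⇒ e h
  N0 ⇒ N1 ⇒ e h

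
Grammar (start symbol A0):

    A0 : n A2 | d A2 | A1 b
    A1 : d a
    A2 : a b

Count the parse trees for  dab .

2

Parse trees for dab:
  [A0 d [A2 a b]]
  [A0 [A1 d a] b]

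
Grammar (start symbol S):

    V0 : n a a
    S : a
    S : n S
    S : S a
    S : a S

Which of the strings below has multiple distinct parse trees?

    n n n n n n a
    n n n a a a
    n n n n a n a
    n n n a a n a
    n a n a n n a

n n n a a a

n n n n n n a: 1 tree
n n n a a a: 16 trees
n n n n a n a: 1 tree
n n n a a n a: 1 tree
n a n a n n a: 1 tree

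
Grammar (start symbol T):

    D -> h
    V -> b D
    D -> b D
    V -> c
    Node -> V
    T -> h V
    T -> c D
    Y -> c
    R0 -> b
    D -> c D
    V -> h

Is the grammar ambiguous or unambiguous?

Unambiguous

Only T, V, D are reachable from T; ignoring the rest: Restricted to the reachable nonterminals, every rule has the form A → t or A → t B, and no two rules for the same A share a first terminal. The grammar encodes a DFA — one run per string.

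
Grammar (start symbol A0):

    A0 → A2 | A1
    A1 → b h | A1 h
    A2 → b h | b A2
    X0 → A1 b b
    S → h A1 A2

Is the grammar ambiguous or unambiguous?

Witness: b h

Derivation 1: A0 ⇒ A2 ⇒ b h
Derivation 2: A0 ⇒ A1 ⇒ b h

Two distinct leftmost derivations for the same string.

Ambiguous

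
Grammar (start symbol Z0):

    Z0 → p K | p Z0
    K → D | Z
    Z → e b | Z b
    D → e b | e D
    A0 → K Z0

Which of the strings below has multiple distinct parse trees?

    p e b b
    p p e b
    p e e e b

p e b b: 1 tree
p p e b: 2 trees
p e e e b: 1 tree

p p e b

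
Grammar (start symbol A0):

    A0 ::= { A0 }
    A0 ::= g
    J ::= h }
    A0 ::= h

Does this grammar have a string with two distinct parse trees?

Only A0 is reachable from A0; ignoring the rest: L(A0) is { openⁿ atom closeⁿ : n ≥ 0 }. The bracket depth fixes n, and the derivation is forced at every step.

Unambiguous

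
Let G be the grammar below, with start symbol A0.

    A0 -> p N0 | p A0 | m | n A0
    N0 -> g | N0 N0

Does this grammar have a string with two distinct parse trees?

Witness: p g g g

Derivation 1: A0 ⇒ p N0 ⇒ p N0 N0 ⇒ p g N0 ⇒ p g N0 N0 ⇒ p g g N0 ⇒ p g g g
Derivation 2: A0 ⇒ p N0 ⇒ p N0 N0 ⇒ p N0 N0 N0 ⇒ p g N0 N0 ⇒ p g g N0 ⇒ p g g g

Two distinct leftmost derivations for the same string.

Ambiguous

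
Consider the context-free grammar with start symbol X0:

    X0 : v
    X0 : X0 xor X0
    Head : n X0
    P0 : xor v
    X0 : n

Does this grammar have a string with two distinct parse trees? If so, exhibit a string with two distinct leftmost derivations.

Witness: n xor n xor n

Derivation 1: X0 ⇒ X0 xor X0 ⇒ X0 xor X0 xor X0 ⇒ n xor X0 xor X0 ⇒ n xor n xor X0 ⇒ n xor n xor n
Derivation 2: X0 ⇒ X0 xor X0 ⇒ n xor X0 ⇒ n xor X0 xor X0 ⇒ n xor n xor X0 ⇒ n xor n xor n

Two distinct leftmost derivations for the same string.

Ambiguous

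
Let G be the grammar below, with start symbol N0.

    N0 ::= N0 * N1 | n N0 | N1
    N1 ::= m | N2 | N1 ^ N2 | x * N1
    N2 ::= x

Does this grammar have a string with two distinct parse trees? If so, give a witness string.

Witness: x * m

Derivation 1: N0 ⇒ N0 * N1 ⇒ N1 * N1 ⇒ N2 * N1 ⇒ x * N1 ⇒ x * m
Derivation 2: N0 ⇒ N1 ⇒ x * N1 ⇒ x * m

Two distinct leftmost derivations for the same string.

Ambiguous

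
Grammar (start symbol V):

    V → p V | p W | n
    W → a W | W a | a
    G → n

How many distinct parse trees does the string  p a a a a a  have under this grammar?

16

Parse trees for p a a a a a (showing first 6 of 16):
  [V p [W a [W a [W a [W a [W a]]]]]]
  [V p [W a [W a [W a [W [W a] a]]]]]
  [V p [W a [W a [W [W a [W a]] a]]]]
  [V p [W a [W a [W [W [W a] a] a]]]]
  [V p [W a [W [W a [W a [W a]]] a]]]
  [V p [W a [W [W a [W [W a] a]] a]]]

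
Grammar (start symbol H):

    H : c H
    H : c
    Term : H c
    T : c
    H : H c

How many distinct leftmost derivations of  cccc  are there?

Parse trees for cccc:
  [H c [H c [H c [H c]]]]
  [H c [H c [H [H c] c]]]
  [H c [H [H c [H c]] c]]
  [H c [H [H [H c] c] c]]
  [H [H c [H c [H c]]] c]
  [H [H c [H [H c] c]] c]
  [H [H [H c [H c]] c] c]
  [H [H [H [H c] c] c] c]

8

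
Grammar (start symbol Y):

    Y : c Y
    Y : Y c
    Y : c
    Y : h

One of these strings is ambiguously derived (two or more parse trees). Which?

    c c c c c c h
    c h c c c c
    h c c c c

c h c c c c

c c c c c c h: 1 tree
c h c c c c: 5 trees
h c c c c: 1 tree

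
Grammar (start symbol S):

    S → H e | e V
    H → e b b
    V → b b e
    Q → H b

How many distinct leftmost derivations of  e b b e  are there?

Parse trees for e b b e:
  [S [H e b b] e]
  [S e [V b b e]]

2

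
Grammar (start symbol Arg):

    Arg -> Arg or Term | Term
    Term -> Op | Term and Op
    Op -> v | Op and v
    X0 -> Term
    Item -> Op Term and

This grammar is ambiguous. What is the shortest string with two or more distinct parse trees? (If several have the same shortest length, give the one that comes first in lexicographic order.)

length 1: no string has ≥2 trees
length 3: v and v has 2 parse trees

Two derivations of v and v:
  Arg ⇒ Term ⇒ Op ⇒ Op and v ⇒ v and v
  Arg ⇒ Term ⇒ Term and Op ⇒ Op and Op ⇒ v and Op ⇒ v and v

v and v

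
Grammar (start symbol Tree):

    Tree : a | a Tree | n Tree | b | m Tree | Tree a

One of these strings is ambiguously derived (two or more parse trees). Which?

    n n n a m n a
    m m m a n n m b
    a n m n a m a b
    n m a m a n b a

n m a m a n b a

n n n a m n a: 1 tree
m m m a n n m b: 1 tree
a n m n a m a b: 1 tree
n m a m a n b a: 7 trees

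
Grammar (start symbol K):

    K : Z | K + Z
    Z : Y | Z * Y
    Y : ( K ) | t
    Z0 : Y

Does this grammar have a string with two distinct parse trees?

Only K, Z, Y are reachable from K; ignoring the rest: The grammar is stratified — K handles '+' (left-recursive), Z handles '*', Y atoms. Each operator has a fixed associativity and precedence level, so every string has one parse.

Unambiguous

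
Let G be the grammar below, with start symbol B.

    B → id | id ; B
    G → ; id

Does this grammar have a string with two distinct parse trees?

Unambiguous

(G is unreachable from B, so its rules don't affect L(B).) The reachable grammar is A → atom sep A | atom. Each atom is followed by either the separator (recurse) or end-of-string (stop) — no choice point.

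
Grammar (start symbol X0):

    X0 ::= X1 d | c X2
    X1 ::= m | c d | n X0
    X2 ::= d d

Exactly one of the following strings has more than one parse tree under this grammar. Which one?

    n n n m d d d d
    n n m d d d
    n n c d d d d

n n c d d d d

n n n m d d d d: 1 tree
n n m d d d: 1 tree
n n c d d d d: 2 trees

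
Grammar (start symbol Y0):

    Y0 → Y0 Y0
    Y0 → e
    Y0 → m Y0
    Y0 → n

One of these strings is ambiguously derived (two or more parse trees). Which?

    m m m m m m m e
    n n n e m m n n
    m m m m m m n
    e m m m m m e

m m m m m m m e: 1 tree
n n n e m m n n: 70 trees
m m m m m m n: 1 tree
e m m m m m e: 1 tree

n n n e m m n n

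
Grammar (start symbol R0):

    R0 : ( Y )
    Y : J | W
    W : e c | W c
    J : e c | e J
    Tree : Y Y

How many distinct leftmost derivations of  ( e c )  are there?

2

Parse trees for ( e c ):
  [R0 ( [Y [J e c]] )]
  [R0 ( [Y [W e c]] )]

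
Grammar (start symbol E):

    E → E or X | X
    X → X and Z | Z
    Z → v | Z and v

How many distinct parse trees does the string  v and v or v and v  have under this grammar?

Parse trees for v and v or v and v:
  [E [E [X [X [Z v]] and [Z v]]] or [X [X [Z v]] and [Z v]]]
  [E [E [X [X [Z v]] and [Z v]]] or [X [Z [Z v] and v]]]
  [E [E [X [Z [Z v] and v]]] or [X [X [Z v]] and [Z v]]]
  [E [E [X [Z [Z v] and v]]] or [X [Z [Z v] and v]]]

4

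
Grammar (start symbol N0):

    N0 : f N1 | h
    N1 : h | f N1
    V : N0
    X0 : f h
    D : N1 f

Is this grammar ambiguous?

Unambiguous

Only N0, N1 are reachable from N0; ignoring the rest: The reachable rules are right-linear with at most one rule per (nonterminal, next-terminal) pair. Each input token forces the next rule, so parsing is deterministic.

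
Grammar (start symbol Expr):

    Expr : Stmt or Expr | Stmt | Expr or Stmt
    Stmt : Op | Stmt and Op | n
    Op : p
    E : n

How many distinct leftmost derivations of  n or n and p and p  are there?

2

Parse trees for n or n and p and p:
  [Expr [Stmt n] or [Expr [Stmt [Stmt [Stmt n] and [Op p]] and [Op p]]]]
  [Expr [Expr [Stmt n]] or [Stmt [Stmt [Stmt n] and [Op p]] and [Op p]]]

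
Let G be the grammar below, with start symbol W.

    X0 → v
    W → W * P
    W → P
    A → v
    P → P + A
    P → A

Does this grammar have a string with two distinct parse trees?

Only W, P, A are reachable from W; ignoring the rest: W → W * P | P  ;  P → P + A | A  — a left-associative chain with A at the bottom. Each string factors uniquely by precedence.

Unambiguous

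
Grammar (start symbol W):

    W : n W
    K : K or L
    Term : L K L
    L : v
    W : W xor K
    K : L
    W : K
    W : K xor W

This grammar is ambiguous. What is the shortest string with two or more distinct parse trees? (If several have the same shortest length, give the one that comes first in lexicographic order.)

length 1: no string has ≥2 trees
length 2: no string has ≥2 trees
length 3: v xor v has 2 parse trees

Two derivations of v xor v:
  W ⇒ W xor K ⇒ K xor K ⇒ L xor K ⇒ v xor K ⇒ v xor L ⇒ v xor v
  W ⇒ K xor W ⇒ L xor W ⇒ v xor W ⇒ v xor K ⇒ v xor L ⇒ v xor v

v xor v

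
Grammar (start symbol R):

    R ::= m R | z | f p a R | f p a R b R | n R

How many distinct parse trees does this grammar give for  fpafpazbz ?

Parse trees for fpafpazbz:
  [R f p a [R f p a [R z] b [R z]]]
  [R f p a [R f p a [R z]] b [R z]]

2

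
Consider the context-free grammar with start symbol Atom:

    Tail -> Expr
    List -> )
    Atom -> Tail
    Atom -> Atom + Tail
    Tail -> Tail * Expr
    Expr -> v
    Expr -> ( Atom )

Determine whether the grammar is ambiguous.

Only Atom, Tail, Expr are reachable from Atom; ignoring the rest: This is a standard precedence ladder (Atom over Tail over Expr), with each level left-recursive on its own operator ('+' at Atom, '*' at Tail). That structure is LR(1), hence unambiguous.

Unambiguous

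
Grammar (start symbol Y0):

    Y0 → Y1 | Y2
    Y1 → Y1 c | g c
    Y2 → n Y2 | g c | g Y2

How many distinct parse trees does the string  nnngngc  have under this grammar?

1

Parse trees for nnngngc:
  [Y0 [Y2 n [Y2 n [Y2 n [Y2 g [Y2 n [Y2 g c]]]]]]]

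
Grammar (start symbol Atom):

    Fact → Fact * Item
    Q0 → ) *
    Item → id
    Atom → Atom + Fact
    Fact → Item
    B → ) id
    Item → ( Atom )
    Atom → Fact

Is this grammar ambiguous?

Only Atom, Fact, Item are reachable from Atom; ignoring the rest: This is a standard precedence ladder (Atom over Fact over Item), with each level left-recursive on its own operator ('+' at Atom, '*' at Fact). That structure is LR(1), hence unambiguous.

Unambiguous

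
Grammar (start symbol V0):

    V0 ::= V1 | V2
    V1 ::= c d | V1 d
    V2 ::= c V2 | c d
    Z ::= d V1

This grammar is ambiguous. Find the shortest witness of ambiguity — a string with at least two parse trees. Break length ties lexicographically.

c d

length 2: c d has 2 parse trees

Two derivations of c d:
  V0 ⇒ V1 ⇒ c d
  V0 ⇒ V2 ⇒ c d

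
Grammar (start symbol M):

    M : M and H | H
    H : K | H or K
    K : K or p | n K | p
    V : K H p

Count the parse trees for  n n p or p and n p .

4

Parse trees for n n p or p and n p:
  [M [M [H [K [K n [K n [K p]]] or p]]] and [H [K n [K p]]]]
  [M [M [H [K n [K [K n [K p]] or p]]]] and [H [K n [K p]]]]
  [M [M [H [K n [K n [K [K p] or p]]]]] and [H [K n [K p]]]]
  [M [M [H [H [K n [K n [K p]]]] or [K p]]] and [H [K n [K p]]]]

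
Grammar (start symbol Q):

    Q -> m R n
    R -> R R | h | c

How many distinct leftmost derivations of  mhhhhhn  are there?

14

Parse trees for mhhhhhn (showing first 6 of 14):
  [Q m [R [R h] [R [R h] [R [R h] [R [R h] [R h]]]]] n]
  [Q m [R [R h] [R [R h] [R [R [R h] [R h]] [R h]]]] n]
  [Q m [R [R h] [R [R [R h] [R h]] [R [R h] [R h]]]] n]
  [Q m [R [R h] [R [R [R h] [R [R h] [R h]]] [R h]]] n]
  [Q m [R [R h] [R [R [R [R h] [R h]] [R h]] [R h]]] n]
  [Q m [R [R [R h] [R h]] [R [R h] [R [R h] [R h]]]] n]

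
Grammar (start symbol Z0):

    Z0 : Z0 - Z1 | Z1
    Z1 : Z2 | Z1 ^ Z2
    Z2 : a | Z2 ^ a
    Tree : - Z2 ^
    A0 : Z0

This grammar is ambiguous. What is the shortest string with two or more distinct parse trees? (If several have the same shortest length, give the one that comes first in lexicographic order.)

length 1: no string has ≥2 trees
length 3: a ^ a has 2 parse trees

Two derivations of a ^ a:
  Z0 ⇒ Z1 ⇒ Z2 ⇒ Z2 ^ a ⇒ a ^ a
  Z0 ⇒ Z1 ⇒ Z1 ^ Z2 ⇒ Z2 ^ Z2 ⇒ a ^ Z2 ⇒ a ^ a

a ^ a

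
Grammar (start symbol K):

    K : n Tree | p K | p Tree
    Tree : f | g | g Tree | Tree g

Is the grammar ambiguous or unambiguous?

Ambiguous

Witness: n g g

Derivation 1: K ⇒ n Tree ⇒ n g Tree ⇒ n g g
Derivation 2: K ⇒ n Tree ⇒ n Tree g ⇒ n g g

Two distinct leftmost derivations for the same string.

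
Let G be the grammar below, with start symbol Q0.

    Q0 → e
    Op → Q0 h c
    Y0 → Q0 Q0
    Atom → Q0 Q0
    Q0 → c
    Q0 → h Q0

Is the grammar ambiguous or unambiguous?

(Y0, Op, Atom are unreachable from Q0, so their rules don't affect L(Q0).) Restricted to the reachable nonterminals, every rule has the form A → t or A → t B, and no two rules for the same A share a first terminal. The grammar encodes a DFA — one run per string.

Unambiguous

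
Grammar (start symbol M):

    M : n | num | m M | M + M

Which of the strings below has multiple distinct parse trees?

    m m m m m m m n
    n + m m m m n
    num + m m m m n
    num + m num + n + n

m m m m m m m n: 1 tree
n + m m m m n: 1 tree
num + m m m m n: 1 tree
num + m num + n + n: 9 trees

num + m num + n + n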